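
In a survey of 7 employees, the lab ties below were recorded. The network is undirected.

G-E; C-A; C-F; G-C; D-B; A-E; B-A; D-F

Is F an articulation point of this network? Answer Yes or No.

Even without F, every remaining node can still reach every other (the residual graph is connected), so F is not a cut vertex.

No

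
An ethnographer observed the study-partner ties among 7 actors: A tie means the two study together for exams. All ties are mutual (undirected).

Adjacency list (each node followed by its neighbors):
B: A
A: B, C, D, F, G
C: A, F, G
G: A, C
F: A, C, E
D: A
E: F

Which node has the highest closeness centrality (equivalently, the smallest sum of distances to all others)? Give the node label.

A

Farness (sum of distances to all others) for each node — A:7, B:12, C:9, D:12, E:14, F:9, G:11.
The smallest farness is 7, for A, so A has the highest closeness.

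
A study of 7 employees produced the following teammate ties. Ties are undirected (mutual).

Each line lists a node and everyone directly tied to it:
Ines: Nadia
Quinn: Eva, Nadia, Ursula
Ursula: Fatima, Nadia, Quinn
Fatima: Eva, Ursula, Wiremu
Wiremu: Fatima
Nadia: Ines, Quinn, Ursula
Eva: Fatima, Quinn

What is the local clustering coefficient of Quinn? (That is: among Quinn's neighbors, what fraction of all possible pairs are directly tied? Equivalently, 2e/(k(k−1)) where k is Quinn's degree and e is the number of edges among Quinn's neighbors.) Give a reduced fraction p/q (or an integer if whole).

1/3

Quinn's neighbors: Eva, Nadia, and Ursula (k = 3).
Possible neighbor pairs: C(3,2) = 3. Edges among them: Nadia–Ursula → e = 1.
Clustering(Quinn) = 1/3.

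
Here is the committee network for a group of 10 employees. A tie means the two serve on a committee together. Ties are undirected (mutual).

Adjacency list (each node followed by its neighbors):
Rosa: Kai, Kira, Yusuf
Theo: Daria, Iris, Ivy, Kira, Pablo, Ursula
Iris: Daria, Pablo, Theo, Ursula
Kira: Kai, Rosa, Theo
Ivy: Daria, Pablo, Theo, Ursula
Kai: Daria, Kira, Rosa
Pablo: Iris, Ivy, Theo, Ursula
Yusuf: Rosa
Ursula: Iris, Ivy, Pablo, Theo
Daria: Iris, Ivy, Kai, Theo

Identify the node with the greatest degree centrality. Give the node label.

Degrees — Daria:4, Iris:4, Ivy:4, Kai:3, Kira:3, Pablo:4, Rosa:3, Theo:6, Ursula:4, Yusuf:1.
The maximum is 6, attained only by Theo.

Theo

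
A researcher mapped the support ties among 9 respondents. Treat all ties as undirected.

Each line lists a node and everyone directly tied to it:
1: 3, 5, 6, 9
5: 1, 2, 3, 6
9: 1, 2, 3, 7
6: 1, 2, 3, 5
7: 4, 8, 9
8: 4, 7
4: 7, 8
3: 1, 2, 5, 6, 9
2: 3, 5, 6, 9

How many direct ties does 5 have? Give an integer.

5 is directly tied to 1, 2, 3, and 6. That is 4 neighbors, so the degree of 5 is 4.

4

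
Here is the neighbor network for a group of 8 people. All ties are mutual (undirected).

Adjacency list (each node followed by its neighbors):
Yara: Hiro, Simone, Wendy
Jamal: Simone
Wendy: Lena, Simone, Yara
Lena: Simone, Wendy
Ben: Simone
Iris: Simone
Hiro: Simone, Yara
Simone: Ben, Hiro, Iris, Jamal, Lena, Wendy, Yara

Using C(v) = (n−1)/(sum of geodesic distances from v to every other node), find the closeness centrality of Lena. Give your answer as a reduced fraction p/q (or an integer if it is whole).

Distances from Lena: Ben:2, Hiro:2, Iris:2, Jamal:2, Simone:1, Wendy:1, Yara:2. Sum = 12.
n = 8, so closeness = 7/12.

7/12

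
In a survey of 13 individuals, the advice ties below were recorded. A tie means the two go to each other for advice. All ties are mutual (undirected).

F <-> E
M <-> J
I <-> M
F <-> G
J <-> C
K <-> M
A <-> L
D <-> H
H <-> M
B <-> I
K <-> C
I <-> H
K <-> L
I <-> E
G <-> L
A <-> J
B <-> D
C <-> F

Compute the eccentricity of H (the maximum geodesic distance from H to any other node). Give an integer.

4

Distances from H: A:3, B:2, C:3, D:1, E:2, F:3, G:4, I:1, J:2, K:2, L:3, M:1.
The largest is 4 (to G), so the eccentricity of H is 4.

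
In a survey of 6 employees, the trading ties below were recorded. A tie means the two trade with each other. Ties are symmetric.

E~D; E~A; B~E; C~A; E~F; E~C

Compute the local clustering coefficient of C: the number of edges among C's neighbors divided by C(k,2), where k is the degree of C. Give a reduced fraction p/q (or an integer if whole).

C's neighbors: A and E (k = 2).
Possible neighbor pairs: C(2,2) = 1. Edges among them: A–E → e = 1.
Clustering(C) = 1/1.

1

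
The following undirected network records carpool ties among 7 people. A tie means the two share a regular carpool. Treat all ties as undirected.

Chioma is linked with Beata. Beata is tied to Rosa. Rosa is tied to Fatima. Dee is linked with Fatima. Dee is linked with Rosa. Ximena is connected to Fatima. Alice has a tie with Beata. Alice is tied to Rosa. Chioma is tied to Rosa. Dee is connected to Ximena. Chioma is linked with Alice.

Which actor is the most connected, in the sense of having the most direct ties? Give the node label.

Degrees — Alice:3, Beata:3, Chioma:3, Dee:3, Fatima:3, Rosa:5, Ximena:2.
The maximum is 5, attained only by Rosa.

Rosa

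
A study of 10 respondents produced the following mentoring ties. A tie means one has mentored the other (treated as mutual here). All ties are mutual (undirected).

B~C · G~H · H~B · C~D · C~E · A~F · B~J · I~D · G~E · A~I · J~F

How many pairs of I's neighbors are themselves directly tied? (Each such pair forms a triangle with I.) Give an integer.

I's neighbors are A and D, but none of them are tied to each other, so no triangle contains I.

0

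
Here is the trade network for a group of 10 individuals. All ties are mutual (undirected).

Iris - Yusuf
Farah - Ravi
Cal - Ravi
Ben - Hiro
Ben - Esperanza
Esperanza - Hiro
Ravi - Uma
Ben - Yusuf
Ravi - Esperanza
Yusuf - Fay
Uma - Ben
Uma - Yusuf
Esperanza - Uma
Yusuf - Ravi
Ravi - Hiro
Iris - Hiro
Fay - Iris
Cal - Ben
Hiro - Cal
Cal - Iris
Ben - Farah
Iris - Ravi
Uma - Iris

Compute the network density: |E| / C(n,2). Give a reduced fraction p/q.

There are 23 edges and 10 nodes, so the maximum possible is C(10,2) = 45.
Density = 23/45.

23/45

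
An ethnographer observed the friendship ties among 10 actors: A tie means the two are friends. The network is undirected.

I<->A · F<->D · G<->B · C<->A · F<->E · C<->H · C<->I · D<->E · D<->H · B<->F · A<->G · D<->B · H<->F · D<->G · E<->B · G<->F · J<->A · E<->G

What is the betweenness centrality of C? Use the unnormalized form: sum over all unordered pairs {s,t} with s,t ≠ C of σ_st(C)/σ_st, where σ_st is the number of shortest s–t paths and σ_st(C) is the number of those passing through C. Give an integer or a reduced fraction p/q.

Pairs whose geodesics pass through C — D–I: 1/2; F–I: 1/2; H–I: 1; H–A: 1; H–J: 1.
All other pairs contribute 0.
Summing the contributions gives betweenness(C) = 4.

4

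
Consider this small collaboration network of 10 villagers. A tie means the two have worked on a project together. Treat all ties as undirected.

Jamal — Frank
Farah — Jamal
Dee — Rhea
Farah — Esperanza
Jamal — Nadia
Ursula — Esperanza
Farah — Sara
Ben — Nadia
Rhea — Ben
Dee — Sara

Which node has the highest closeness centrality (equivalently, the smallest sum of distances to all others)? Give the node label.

Farness (sum of distances to all others) for each node — Ben:24, Dee:23, Esperanza:23, Farah:17, Frank:26, Jamal:18, Nadia:21, Rhea:25, Sara:20, Ursula:31.
The smallest farness is 17, for Farah, so Farah has the highest closeness.

Farah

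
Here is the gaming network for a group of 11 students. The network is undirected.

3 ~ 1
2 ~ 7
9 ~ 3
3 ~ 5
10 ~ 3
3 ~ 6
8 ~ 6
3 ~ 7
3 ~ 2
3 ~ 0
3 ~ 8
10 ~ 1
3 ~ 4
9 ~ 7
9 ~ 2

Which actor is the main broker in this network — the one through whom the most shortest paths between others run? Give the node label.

Unnormalized betweenness of each node: 0:0, 1:0, 2:0, 3:40, 4:0, 5:0, 6:0, 7:0, 8:0, 9:0, 10:0.
3 has the largest value, 40, making it the main broker — the node through which the most shortest paths run.

3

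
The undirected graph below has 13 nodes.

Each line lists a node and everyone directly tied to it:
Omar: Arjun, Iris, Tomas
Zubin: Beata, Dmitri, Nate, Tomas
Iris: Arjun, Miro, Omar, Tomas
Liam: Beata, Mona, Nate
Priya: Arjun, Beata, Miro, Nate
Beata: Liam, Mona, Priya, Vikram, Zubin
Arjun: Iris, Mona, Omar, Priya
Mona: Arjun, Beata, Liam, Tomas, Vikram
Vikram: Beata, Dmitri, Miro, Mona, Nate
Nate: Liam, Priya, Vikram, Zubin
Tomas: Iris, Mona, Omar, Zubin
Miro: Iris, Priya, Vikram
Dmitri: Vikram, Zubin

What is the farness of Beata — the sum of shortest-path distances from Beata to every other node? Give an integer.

Distances from Beata: Arjun:2, Dmitri:2, Iris:3, Liam:1, Miro:2, Mona:1, Nate:2, Omar:3, Priya:1, Tomas:2, Vikram:1, Zubin:1.
Sum = 2 + 2 + 3 + 1 + 2 + 1 + 2 + 3 + 1 + 2 + 1 + 1 = 21.

21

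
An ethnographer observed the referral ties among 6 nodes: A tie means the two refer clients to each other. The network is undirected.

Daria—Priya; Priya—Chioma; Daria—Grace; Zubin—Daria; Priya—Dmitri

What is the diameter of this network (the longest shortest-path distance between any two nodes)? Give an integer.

3

Eccentricity of each node (its greatest distance to any other): Chioma:3, Daria:2, Dmitri:3, Grace:3, Priya:2, Zubin:3.
The maximum eccentricity is 3, realized for instance by the pair Grace–Dmitri via Grace – Daria – Priya – Dmitri. So the diameter is 3.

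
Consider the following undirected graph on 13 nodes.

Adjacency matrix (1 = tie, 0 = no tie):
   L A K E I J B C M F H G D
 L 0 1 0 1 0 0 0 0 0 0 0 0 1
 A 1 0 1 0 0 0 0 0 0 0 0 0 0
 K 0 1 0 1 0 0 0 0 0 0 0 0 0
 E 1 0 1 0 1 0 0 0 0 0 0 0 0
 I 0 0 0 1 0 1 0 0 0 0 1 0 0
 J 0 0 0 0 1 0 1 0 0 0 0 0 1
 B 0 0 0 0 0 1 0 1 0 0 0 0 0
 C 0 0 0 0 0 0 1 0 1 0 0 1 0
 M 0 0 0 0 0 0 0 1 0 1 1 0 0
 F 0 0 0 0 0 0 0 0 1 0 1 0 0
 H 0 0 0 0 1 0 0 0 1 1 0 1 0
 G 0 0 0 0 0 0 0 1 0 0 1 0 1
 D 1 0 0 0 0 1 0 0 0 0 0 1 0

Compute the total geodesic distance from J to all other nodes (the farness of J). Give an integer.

Distances from J: A:3, B:1, C:2, D:1, E:2, F:3, G:2, H:2, I:1, K:3, L:2, M:3.
Sum = 3 + 1 + 2 + 1 + 2 + 3 + 2 + 2 + 1 + 3 + 2 + 3 = 25.

25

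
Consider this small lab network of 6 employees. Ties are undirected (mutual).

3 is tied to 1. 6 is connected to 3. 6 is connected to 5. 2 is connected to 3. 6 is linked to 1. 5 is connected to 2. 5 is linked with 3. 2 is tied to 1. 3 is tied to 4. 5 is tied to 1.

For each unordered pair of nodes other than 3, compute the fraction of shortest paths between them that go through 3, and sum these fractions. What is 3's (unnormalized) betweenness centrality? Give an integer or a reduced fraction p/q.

Pairs whose geodesics pass through 3 — 1–4: 1; 4–5: 1; 4–6: 1; 4–2: 1; 6–2: 1/3.
All other pairs contribute 0.
Summing the contributions gives betweenness(3) = 13/3.

13/3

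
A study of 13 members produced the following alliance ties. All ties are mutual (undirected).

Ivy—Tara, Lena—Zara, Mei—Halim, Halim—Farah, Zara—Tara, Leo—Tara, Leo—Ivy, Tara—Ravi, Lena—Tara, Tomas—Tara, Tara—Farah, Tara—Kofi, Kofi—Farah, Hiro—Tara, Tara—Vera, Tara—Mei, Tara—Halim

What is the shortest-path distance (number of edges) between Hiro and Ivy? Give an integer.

One shortest route is Hiro – Tara – Ivy, which uses 2 edges, and Hiro and Ivy are not directly tied, so nothing shorter exists. So d(Hiro,Ivy) = 2.

2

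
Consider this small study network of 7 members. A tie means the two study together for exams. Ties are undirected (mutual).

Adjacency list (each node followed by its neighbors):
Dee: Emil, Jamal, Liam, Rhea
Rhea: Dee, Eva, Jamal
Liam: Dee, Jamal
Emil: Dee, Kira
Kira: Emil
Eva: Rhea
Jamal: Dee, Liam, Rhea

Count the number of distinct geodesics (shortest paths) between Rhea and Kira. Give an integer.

The shortest distance is 3, and the only length-3 path is Rhea–Dee–Emil–Kira. So there is exactly 1 shortest path.

1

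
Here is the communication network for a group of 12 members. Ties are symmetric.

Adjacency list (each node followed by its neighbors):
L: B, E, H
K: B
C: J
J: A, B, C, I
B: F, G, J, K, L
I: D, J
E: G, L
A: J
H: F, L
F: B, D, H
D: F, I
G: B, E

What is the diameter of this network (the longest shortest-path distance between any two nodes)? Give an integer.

4

Eccentricity of each node (its greatest distance to any other): A:4, B:2, C:4, D:4, E:4, F:3, G:3, H:4, I:4, J:3, K:3, L:3.
The maximum eccentricity is 4, realized for instance by the pair A–E via A – J – B – L – E. So the diameter is 4.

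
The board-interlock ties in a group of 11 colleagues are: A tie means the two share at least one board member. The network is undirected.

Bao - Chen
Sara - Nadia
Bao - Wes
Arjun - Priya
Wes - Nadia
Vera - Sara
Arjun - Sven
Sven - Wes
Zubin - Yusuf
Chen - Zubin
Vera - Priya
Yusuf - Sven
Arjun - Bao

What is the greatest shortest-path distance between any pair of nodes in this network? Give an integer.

Eccentricity of each node (its greatest distance to any other): Arjun:3, Bao:3, Chen:4, Nadia:4, Priya:4, Sara:5, Sven:3, Vera:5, Wes:3, Yusuf:4, Zubin:5.
The maximum eccentricity is 5, realized for instance by the pair Sara–Zubin via Sara – Nadia – Wes – Bao – Chen – Zubin. So the diameter is 5.

5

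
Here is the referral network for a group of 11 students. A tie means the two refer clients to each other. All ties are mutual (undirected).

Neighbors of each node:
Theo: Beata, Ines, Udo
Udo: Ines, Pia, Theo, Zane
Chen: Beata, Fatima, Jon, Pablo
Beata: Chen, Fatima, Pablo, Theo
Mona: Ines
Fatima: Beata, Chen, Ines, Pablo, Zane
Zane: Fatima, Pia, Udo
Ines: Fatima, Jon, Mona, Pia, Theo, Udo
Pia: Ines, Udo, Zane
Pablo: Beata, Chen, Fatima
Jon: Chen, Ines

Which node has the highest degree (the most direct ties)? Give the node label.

Ines

Degrees — Beata:4, Chen:4, Fatima:5, Ines:6, Jon:2, Mona:1, Pablo:3, Pia:3, Theo:3, Udo:4, Zane:3.
The maximum is 6, attained only by Ines.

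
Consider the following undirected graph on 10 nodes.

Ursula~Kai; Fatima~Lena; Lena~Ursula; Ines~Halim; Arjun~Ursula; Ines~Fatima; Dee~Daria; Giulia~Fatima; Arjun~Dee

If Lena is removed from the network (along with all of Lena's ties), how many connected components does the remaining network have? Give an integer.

Without Lena, the remaining ties split the others into: {Fatima, Giulia, Halim, Ines}; {Arjun, Daria, Dee, Kai, Ursula}.
That's 2 separate components.

2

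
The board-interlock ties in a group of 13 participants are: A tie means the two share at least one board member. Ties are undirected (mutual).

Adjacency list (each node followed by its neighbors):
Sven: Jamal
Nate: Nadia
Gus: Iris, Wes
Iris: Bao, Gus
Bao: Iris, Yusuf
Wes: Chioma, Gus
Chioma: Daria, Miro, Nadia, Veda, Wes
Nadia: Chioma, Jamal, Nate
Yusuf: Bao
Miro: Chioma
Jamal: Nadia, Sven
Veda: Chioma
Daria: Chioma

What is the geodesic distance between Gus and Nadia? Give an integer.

One shortest route is Gus – Wes – Chioma – Nadia, which uses 3 edges, and at distance 2 from Gus we only reach {Bao, Chioma}, which does not include Nadia. So d(Gus,Nadia) = 3.

3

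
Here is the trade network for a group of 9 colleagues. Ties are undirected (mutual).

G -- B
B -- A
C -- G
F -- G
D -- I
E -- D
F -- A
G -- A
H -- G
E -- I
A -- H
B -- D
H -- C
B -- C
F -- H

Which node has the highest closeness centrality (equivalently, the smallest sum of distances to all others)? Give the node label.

Farness (sum of distances to all others) for each node — A:14, B:12, C:15, D:15, E:21, F:18, G:13, H:17, I:21.
The smallest farness is 12, for B, so B has the highest closeness.

B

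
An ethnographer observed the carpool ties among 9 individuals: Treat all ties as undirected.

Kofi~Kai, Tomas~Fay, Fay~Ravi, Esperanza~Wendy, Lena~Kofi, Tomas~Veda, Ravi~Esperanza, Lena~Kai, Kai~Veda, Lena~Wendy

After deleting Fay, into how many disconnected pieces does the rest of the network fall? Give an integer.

1

Fay's neighbors (Ravi and Tomas) remain reachable from one another through other ties, so the rest of the network stays in one piece.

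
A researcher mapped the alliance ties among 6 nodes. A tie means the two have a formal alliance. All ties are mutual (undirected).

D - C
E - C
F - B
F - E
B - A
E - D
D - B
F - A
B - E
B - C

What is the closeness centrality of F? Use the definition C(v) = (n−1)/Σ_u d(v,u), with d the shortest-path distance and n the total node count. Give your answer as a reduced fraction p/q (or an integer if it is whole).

Distances from F: A:1, B:1, C:2, D:2, E:1. Sum = 7.
n = 6, so closeness = 5/7.

5/7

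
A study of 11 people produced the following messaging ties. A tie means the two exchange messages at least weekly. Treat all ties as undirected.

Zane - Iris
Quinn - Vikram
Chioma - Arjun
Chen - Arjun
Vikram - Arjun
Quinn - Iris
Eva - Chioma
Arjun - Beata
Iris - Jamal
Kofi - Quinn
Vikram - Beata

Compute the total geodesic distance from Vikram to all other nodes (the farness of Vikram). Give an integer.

20

Distances from Vikram: Arjun:1, Beata:1, Chen:2, Chioma:2, Eva:3, Iris:2, Jamal:3, Kofi:2, Quinn:1, Zane:3.
Sum = 1 + 1 + 2 + 2 + 3 + 2 + 3 + 2 + 1 + 3 = 20.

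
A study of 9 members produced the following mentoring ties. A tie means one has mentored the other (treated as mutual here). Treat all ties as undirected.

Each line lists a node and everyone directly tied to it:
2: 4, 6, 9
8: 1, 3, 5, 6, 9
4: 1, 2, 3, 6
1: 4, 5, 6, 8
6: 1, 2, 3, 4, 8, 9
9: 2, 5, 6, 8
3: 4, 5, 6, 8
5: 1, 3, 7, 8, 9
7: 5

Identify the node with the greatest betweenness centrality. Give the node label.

5

Unnormalized betweenness of each node: 1:11/6, 2:1/2, 3:11/6, 4:5/4, 5:95/12, 6:13/4, 7:0, 8:17/12, 9:3.
5 has the largest value, 95/12, making it the main broker — the node through which the most shortest paths run.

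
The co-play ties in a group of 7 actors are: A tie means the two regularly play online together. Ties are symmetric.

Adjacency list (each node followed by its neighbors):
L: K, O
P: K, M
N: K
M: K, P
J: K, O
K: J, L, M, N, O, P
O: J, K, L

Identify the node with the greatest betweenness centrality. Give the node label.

K

Unnormalized betweenness of each node: J:0, K:23/2, L:0, M:0, N:0, O:1/2, P:0.
K has the largest value, 23/2, making it the main broker — the node through which the most shortest paths run.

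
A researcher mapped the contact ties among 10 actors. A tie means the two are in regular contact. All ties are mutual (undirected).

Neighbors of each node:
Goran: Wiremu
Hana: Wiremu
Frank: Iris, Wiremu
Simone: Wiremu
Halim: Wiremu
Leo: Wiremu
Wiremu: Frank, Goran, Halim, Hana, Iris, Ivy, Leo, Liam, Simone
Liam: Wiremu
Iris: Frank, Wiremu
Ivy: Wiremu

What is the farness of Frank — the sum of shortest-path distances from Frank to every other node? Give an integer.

Distances from Frank: Goran:2, Halim:2, Hana:2, Iris:1, Ivy:2, Leo:2, Liam:2, Simone:2, Wiremu:1.
Sum = 2 + 2 + 2 + 1 + 2 + 2 + 2 + 2 + 1 = 16.

16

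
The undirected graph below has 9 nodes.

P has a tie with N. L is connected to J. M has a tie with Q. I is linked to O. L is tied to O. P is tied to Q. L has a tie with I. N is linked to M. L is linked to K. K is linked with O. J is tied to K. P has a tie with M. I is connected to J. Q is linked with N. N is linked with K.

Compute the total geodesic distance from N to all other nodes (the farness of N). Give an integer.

Distances from N: I:3, J:2, K:1, L:2, M:1, O:2, P:1, Q:1.
Sum = 3 + 2 + 1 + 2 + 1 + 2 + 1 + 1 = 13.

13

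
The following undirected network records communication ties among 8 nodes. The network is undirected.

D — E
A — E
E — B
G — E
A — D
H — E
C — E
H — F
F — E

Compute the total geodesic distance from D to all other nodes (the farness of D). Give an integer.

12

Distances from D: A:1, B:2, C:2, E:1, F:2, G:2, H:2.
Sum = 1 + 2 + 2 + 1 + 2 + 2 + 2 = 12.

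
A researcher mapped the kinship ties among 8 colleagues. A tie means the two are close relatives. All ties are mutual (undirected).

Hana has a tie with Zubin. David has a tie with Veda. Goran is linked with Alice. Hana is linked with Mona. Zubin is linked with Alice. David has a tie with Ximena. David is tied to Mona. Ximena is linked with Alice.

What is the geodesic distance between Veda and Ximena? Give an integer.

One shortest route is Veda – David – Ximena, which uses 2 edges, and Veda and Ximena are not directly tied, so nothing shorter exists. So d(Veda,Ximena) = 2.

2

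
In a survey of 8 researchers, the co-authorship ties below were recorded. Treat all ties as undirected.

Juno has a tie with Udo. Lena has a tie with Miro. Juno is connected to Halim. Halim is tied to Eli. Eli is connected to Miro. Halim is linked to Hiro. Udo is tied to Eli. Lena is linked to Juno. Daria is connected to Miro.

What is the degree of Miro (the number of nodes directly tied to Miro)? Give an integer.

3

Miro is directly tied to Daria, Eli, and Lena. That is 3 neighbors, so the degree of Miro is 3.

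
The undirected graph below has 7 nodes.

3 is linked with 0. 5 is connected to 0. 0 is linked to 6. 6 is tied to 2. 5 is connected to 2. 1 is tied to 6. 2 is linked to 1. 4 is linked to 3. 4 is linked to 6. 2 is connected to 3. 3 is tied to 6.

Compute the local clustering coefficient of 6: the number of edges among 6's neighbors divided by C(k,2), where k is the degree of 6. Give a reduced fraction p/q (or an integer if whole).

6's neighbors: 0, 1, 2, 3, and 4 (k = 5).
Possible neighbor pairs: C(5,2) = 10. Edges among them: 0–3, 1–2, 2–3, 3–4 → e = 4.
Clustering(6) = 4/10 = 2/5.

2/5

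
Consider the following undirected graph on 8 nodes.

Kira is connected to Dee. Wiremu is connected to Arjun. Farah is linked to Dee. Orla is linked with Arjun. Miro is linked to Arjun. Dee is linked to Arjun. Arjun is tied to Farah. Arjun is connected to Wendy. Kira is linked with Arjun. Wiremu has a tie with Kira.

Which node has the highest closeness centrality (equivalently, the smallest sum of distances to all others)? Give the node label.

Farness (sum of distances to all others) for each node — Arjun:7, Dee:11, Farah:12, Kira:11, Miro:13, Orla:13, Wendy:13, Wiremu:12.
The smallest farness is 7, for Arjun, so Arjun has the highest closeness.

Arjun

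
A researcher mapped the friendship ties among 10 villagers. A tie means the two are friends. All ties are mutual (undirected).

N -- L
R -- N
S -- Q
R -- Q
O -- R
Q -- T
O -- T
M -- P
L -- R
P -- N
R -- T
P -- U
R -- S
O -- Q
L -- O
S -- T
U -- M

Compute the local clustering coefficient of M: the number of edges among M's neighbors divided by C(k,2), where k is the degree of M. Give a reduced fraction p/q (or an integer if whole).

M's neighbors: P and U (k = 2).
Possible neighbor pairs: C(2,2) = 1. Edges among them: P–U → e = 1.
Clustering(M) = 1/1.

1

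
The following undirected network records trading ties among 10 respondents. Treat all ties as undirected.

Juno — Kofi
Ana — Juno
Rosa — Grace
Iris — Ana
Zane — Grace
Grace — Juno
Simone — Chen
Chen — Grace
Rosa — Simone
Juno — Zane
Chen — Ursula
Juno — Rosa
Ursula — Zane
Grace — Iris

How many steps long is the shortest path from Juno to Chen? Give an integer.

2

One shortest route is Juno – Grace – Chen, which uses 2 edges, and Juno and Chen are not directly tied, so nothing shorter exists. So d(Juno,Chen) = 2.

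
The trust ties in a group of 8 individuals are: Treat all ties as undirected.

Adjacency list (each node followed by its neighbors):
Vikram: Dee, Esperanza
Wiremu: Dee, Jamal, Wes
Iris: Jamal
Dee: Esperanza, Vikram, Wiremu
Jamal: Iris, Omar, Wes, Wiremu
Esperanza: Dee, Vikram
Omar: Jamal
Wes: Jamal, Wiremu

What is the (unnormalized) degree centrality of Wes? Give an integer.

2

Wes is directly tied to Jamal and Wiremu. That is 2 neighbors, so the degree of Wes is 2.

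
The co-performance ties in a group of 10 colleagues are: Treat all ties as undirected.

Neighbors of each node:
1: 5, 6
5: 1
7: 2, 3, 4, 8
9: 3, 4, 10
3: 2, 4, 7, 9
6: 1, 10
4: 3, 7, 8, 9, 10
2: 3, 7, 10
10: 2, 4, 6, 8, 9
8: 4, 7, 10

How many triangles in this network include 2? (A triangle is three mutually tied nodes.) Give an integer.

1

2's neighbors: 3, 7, and 10.
Neighbor pairs that are themselves tied: 2–3–7. Each forms one triangle with 2, for 1 in total.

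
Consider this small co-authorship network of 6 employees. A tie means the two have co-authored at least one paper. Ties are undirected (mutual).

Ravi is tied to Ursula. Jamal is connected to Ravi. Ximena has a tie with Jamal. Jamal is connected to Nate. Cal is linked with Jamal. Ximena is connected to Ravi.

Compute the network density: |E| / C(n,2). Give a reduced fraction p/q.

There are 6 edges and 6 nodes, so the maximum possible is C(6,2) = 15.
Density = 6/15 = 2/5.

2/5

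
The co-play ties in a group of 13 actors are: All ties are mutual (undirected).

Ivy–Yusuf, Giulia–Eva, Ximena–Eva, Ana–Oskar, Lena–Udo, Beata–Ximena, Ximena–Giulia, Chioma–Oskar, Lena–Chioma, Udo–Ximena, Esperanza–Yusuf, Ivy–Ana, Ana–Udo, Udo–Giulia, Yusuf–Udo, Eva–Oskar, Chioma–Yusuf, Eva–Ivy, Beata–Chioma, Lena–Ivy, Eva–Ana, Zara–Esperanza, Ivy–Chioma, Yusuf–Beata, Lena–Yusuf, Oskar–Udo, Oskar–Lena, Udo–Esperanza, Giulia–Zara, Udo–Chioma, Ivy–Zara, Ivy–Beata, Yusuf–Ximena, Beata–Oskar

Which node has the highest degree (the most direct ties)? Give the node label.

Udo

Degrees — Ana:4, Beata:5, Chioma:6, Esperanza:3, Eva:5, Giulia:4, Ivy:7, Lena:5, Oskar:6, Udo:8, Ximena:5, Yusuf:7, Zara:3.
The maximum is 8, attained only by Udo.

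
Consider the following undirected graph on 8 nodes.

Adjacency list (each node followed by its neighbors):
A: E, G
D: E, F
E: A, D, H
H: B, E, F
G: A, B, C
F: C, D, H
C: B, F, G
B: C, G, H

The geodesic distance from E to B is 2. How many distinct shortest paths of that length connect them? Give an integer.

1

The shortest distance is 2, and the only length-2 path is E–H–B. So there is exactly 1 shortest path.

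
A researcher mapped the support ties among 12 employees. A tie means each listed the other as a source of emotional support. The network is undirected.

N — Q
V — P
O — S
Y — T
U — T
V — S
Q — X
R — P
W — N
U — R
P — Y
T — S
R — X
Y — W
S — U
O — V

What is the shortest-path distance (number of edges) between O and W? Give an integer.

One shortest route is O – S – T – Y – W, which uses 4 edges, and at distance 3 from O we only reach {R, Y}, which does not include W. So d(O,W) = 4.

4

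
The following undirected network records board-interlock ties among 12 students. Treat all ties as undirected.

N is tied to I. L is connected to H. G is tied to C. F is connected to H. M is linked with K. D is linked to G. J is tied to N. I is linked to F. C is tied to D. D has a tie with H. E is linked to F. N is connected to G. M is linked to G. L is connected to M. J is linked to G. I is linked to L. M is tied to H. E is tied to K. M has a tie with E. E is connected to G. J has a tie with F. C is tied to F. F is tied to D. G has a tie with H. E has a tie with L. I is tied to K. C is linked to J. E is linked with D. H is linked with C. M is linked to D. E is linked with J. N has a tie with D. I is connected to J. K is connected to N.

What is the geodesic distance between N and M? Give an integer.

2

One shortest route is N – G – M, which uses 2 edges, and N and M are not directly tied, so nothing shorter exists. So d(N,M) = 2.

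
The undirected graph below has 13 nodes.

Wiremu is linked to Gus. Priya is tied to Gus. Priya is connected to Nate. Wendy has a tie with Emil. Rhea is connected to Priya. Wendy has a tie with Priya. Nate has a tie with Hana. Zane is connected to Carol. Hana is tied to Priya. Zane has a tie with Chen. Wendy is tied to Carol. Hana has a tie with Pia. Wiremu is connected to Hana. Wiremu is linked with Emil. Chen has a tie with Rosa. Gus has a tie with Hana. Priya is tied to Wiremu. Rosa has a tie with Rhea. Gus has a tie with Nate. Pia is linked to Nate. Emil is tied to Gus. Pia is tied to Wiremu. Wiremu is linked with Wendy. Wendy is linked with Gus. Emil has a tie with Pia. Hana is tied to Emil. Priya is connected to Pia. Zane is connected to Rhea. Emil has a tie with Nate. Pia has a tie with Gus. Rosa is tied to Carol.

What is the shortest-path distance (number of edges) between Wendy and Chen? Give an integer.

One shortest route is Wendy – Carol – Rosa – Chen, which uses 3 edges, and at distance 2 from Wendy we only reach {Hana, Nate, Pia, Rhea, Rosa, Zane}, which does not include Chen. So d(Wendy,Chen) = 3.

3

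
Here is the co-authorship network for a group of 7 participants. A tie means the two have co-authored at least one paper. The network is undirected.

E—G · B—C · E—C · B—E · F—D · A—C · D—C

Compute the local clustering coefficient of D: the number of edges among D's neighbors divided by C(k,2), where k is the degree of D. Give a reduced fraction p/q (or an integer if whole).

0

D's neighbors: C and F (k = 2).
Possible neighbor pairs: C(2,2) = 1. Edges among them: none → e = 0.
Clustering(D) = 0/1.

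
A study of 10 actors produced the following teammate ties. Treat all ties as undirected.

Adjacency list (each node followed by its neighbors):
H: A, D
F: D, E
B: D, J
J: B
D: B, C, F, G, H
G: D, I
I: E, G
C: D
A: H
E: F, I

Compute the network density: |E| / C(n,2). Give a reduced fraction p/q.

2/9

There are 10 edges and 10 nodes, so the maximum possible is C(10,2) = 45.
Density = 10/45 = 2/9.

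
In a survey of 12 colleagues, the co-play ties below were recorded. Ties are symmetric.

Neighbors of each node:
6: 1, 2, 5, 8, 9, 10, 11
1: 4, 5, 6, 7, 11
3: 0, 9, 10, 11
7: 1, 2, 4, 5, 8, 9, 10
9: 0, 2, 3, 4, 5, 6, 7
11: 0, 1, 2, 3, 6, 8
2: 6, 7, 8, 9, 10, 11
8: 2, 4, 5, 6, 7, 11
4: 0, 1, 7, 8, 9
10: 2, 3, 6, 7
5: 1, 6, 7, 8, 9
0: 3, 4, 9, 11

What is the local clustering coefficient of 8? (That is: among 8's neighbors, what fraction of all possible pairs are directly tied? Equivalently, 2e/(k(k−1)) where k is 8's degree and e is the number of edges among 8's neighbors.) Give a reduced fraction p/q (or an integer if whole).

7/15

8's neighbors: 2, 4, 5, 6, 7, and 11 (k = 6).
Possible neighbor pairs: C(6,2) = 15. Edges among them: 2–6, 2–7, 2–11, 4–7, 5–6, 5–7, 6–11 → e = 7.
Clustering(8) = 7/15.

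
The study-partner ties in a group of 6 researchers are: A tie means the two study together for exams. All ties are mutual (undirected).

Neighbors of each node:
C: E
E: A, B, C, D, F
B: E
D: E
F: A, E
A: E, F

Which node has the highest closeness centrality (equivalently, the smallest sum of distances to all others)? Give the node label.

E

Farness (sum of distances to all others) for each node — A:8, B:9, C:9, D:9, E:5, F:8.
The smallest farness is 5, for E, so E has the highest closeness.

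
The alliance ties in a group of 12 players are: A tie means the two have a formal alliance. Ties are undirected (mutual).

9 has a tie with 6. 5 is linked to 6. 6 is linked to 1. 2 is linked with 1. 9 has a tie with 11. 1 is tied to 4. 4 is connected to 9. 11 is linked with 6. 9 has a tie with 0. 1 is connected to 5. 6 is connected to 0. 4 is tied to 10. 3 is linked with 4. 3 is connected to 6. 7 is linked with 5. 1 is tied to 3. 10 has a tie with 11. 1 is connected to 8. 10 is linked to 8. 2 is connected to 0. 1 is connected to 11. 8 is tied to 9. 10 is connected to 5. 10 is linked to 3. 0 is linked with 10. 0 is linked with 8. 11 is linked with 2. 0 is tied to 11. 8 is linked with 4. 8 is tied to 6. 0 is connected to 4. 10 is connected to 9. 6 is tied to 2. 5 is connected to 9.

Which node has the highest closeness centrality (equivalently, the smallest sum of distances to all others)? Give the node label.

6

Farness (sum of distances to all others) for each node — 0:16, 1:15, 2:19, 3:19, 4:17, 5:17, 6:14, 7:27, 8:17, 9:15, 10:15, 11:17.
The smallest farness is 14, for 6, so 6 has the highest closeness.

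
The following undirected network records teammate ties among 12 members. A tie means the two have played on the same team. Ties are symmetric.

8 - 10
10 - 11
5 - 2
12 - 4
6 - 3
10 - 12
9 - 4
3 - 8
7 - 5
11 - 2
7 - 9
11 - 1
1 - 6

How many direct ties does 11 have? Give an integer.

11 is directly tied to 1, 2, and 10. That is 3 neighbors, so the degree of 11 is 3.

3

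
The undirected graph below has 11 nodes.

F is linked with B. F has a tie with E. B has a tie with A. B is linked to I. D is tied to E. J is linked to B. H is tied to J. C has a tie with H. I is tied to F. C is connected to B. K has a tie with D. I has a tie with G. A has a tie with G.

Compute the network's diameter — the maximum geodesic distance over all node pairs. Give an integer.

6

Eccentricity of each node (its greatest distance to any other): A:5, B:4, C:5, D:5, E:4, F:3, G:5, H:6, I:4, J:5, K:6.
The maximum eccentricity is 6, realized for instance by the pair K–H via K – D – E – F – B – J – H. So the diameter is 6.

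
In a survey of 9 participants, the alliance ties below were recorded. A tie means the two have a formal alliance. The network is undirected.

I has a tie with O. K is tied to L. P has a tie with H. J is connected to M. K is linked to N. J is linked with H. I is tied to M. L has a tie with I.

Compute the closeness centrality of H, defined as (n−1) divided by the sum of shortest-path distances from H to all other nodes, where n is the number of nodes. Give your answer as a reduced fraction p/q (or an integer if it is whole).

4/13

Distances from H: I:3, J:1, K:5, L:4, M:2, N:6, O:4, P:1. Sum = 26.
n = 9, so closeness = 8/26 = 4/13.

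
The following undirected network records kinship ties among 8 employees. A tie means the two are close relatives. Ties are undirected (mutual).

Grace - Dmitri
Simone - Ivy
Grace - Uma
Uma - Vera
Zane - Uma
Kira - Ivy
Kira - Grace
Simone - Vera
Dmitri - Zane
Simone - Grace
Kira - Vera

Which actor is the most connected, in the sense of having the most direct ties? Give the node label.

Grace

Degrees — Dmitri:2, Grace:4, Ivy:2, Kira:3, Simone:3, Uma:3, Vera:3, Zane:2.
The maximum is 4, attained only by Grace.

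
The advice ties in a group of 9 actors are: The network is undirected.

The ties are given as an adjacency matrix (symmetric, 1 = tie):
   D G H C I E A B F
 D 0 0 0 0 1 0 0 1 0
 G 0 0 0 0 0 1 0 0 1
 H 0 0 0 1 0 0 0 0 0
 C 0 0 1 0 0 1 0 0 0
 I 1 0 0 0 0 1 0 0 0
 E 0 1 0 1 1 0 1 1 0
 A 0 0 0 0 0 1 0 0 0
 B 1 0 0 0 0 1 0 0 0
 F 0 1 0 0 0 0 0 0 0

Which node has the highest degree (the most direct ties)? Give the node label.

Degrees — A:1, B:2, C:2, D:2, E:5, F:1, G:2, H:1, I:2.
The maximum is 5, attained only by E.

E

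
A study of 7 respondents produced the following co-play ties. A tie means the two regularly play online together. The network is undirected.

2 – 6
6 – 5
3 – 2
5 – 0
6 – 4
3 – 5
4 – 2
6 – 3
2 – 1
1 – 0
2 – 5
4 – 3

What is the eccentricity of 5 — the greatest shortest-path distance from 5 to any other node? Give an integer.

2

Distances from 5: 0:1, 1:2, 2:1, 3:1, 4:2, 6:1.
The largest is 2 (to 1 and 4), so the eccentricity of 5 is 2.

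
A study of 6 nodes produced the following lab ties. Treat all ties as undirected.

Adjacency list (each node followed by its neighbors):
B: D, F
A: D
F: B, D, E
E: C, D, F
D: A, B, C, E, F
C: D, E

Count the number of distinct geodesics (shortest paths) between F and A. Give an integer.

The shortest distance is 2, and the only length-2 path is F–D–A. So there is exactly 1 shortest path.

1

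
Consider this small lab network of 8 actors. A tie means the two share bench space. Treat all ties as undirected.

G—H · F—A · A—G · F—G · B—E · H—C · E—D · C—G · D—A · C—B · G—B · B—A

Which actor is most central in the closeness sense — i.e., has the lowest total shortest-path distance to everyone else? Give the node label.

Farness (sum of distances to all others) for each node — A:10, B:10, C:12, D:14, E:14, F:13, G:9, H:14.
The smallest farness is 9, for G, so G has the highest closeness.

G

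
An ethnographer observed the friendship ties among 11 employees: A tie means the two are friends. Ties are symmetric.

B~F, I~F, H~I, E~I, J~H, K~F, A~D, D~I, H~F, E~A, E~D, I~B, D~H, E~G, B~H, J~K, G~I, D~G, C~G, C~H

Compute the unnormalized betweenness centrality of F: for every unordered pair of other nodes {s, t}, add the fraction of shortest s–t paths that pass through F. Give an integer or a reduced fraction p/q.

Pairs whose geodesics pass through F — K–A: 3/4; K–D: 2/3; K–E: 1; K–B: 1; K–C: 1/2; K–H: 1/2; K–I: 1; K–G: 1.
All other pairs contribute 0.
Summing the contributions gives betweenness(F) = 77/12.

77/12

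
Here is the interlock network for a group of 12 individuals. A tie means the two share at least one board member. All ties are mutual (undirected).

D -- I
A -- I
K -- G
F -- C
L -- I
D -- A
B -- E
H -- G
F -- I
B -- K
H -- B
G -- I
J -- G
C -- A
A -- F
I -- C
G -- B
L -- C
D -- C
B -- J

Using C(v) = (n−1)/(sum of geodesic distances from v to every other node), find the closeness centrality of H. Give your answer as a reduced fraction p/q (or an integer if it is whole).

11/25

Distances from H: A:3, B:1, C:3, D:3, E:2, F:3, G:1, I:2, J:2, K:2, L:3. Sum = 25.
n = 12, so closeness = 11/25.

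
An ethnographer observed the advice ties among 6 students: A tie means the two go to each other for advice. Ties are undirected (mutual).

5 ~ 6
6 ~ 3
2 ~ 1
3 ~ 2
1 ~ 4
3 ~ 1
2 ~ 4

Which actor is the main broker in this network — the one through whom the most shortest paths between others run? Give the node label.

3

Unnormalized betweenness of each node: 1:3/2, 2:3/2, 3:6, 4:0, 5:0, 6:4.
3 has the largest value, 6, making it the main broker — the node through which the most shortest paths run.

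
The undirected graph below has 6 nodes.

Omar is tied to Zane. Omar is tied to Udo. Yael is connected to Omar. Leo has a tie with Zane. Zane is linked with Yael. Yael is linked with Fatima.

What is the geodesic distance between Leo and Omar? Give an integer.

2

One shortest route is Leo – Zane – Omar, which uses 2 edges, and Leo and Omar are not directly tied, so nothing shorter exists. So d(Leo,Omar) = 2.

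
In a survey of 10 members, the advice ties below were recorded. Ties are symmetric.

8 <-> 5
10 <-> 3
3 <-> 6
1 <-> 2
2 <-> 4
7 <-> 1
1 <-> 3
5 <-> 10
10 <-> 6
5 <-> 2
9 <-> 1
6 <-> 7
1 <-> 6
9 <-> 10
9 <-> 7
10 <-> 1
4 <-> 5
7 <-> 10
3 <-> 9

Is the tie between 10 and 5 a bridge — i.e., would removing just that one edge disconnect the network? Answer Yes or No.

Even without that edge, 10 still reaches 5 via 10 – 1 – 2 – 5, so the network stays connected. Not a bridge.

No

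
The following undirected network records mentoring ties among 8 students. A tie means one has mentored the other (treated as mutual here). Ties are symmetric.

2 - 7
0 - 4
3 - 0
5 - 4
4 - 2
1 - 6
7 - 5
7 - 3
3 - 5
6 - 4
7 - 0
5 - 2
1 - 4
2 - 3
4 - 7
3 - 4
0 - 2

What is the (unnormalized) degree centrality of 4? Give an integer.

4 is directly tied to 0, 1, 2, 3, 5, 6, and 7. That is 7 neighbors, so the degree of 4 is 7.

7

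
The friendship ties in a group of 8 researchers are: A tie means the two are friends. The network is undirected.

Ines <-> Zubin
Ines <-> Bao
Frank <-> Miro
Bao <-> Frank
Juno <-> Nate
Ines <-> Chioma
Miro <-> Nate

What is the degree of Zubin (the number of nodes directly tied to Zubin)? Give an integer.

Zubin is directly tied to Ines. That is 1 neighbor, so the degree of Zubin is 1.

1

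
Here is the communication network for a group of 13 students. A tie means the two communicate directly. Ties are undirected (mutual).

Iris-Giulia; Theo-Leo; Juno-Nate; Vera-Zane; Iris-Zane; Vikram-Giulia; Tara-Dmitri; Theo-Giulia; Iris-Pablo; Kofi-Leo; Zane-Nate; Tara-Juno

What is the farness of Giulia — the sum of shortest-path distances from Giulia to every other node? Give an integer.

33

Distances from Giulia: Dmitri:6, Iris:1, Juno:4, Kofi:3, Leo:2, Nate:3, Pablo:2, Tara:5, Theo:1, Vera:3, Vikram:1, Zane:2.
Sum = 6 + 1 + 4 + 3 + 2 + 3 + 2 + 5 + 1 + 3 + 1 + 2 = 33.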